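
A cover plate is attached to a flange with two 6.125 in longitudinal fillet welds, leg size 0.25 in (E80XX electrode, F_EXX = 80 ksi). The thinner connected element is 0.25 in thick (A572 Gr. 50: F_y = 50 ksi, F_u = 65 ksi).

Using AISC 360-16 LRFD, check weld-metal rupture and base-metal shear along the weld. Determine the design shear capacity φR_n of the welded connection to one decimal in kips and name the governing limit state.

77.9 kips (weld metal governs)

Weld metal: throat = 0.707×0.25 = 0.17675 in, L = 2×6.125 = 12.25 in. φR_n = 0.75 × 0.6 × 80 × 0.17675 × 12.25 = 77.9 kips.
Base metal shear (0.25 in plate): yield φR_n = 1.0×0.6×50×0.25×12.25 = 91.9 kips; rupture φR_n = 0.75×0.6×65×0.25×12.25 = 89.6 kips; take 89.6 kips (rupture).
Governing: min(77.9, 89.6) = 77.9 kips → weld metal.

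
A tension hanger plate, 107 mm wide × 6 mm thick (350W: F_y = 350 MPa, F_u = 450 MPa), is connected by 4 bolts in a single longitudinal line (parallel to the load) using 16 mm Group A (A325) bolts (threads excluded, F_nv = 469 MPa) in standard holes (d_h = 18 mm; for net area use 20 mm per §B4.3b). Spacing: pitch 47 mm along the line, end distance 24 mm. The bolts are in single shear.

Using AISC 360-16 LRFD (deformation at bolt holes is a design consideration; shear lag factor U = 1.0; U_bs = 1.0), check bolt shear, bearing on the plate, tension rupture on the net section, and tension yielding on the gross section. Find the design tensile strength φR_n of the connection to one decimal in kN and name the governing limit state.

176.2 kN (net-section rupture governs)

Bolt shear: A_b = π(16)²/4 = 201.06 mm². φR_n = 0.75 × 469 × 201.06 × 4 × 1 = 282.9 kN.
Bearing (6 mm plate, F_u = 450 MPa): end bolts L_c = 24 − 18/2 = 15, R_n = min(1.2×15×6×450, 2.4×16×6×450) = 48.6 kN/bolt; interior L_c = 47 − 18 = 29, R_n = 93.96 kN/bolt. φR_n = 0.75 × (1×48.6 + 3×93.96) = 247.9 kN.
Tension rupture (net): A_n = (107 − 1×20)×6 = 522 mm² (U = 1.0, A_e = A_n). φR_n = 0.75 × 450 × 522 = 176.2 kN.
Tension yield (gross): A_g = 107×6 = 642 mm². φR_n = 0.90 × 350 × 642 = 202.2 kN.
Governing: min(282.9, 247.9, 176.2, 202.2) = 176.2 kN → net-section rupture.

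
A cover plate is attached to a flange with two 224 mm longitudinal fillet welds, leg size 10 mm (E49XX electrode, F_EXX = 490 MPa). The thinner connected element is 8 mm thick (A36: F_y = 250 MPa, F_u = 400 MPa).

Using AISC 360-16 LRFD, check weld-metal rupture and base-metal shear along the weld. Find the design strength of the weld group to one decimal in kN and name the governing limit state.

Weld metal: throat = 0.707×10 = 7.07 mm, L = 2×224 = 448 mm. φR_n = 0.75 × 0.6 × 490 × 7.07 × 448 = 698.4 kN.
Base metal shear (8 mm plate): yield φR_n = 1.0×0.6×250×8×448 = 537.6 kN; rupture φR_n = 0.75×0.6×400×8×448 = 645.1 kN; take 537.6 kN (yield).
Governing: min(698.4, 537.6) = 537.6 kN → base-metal shear.

537.6 kN (base-metal shear governs)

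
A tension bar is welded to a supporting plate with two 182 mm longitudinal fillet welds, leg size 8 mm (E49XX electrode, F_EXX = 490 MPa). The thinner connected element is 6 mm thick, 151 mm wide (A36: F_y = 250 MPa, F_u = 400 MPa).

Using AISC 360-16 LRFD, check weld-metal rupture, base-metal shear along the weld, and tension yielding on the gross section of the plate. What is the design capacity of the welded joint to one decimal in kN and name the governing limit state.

Weld metal: throat = 0.707×8 = 5.656 mm, L = 2×182 = 364 mm. φR_n = 0.75 × 0.6 × 490 × 5.656 × 364 = 454.0 kN.
Base metal shear (6 mm plate): yield φR_n = 1.0×0.6×250×6×364 = 327.6 kN; rupture φR_n = 0.75×0.6×400×6×364 = 393.1 kN; take 327.6 kN (yield).
Tension yield (gross): A_g = 151×6 = 906 mm². φR_n = 0.90 × 250 × 906 = 203.9 kN.
Governing: min(454.0, 327.6, 203.9) = 203.9 kN → gross-section yield.

203.9 kN (gross-section yield governs)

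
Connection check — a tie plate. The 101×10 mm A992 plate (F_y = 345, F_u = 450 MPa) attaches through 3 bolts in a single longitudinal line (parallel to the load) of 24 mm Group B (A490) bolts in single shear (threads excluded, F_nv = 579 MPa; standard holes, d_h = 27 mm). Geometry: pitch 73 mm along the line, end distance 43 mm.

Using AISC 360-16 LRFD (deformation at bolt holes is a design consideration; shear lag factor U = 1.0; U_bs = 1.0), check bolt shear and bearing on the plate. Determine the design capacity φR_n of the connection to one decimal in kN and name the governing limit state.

492.1 kN (bearing governs)

Bolt shear: A_b = π(24)²/4 = 452.39 mm². φR_n = 0.75 × 579 × 452.39 × 3 × 1 = 589.4 kN.
Bearing (10 mm plate, F_u = 450 MPa): end bolts L_c = 43 − 27/2 = 29.5, R_n = min(1.2×29.5×10×450, 2.4×24×10×450) = 159.3 kN/bolt; interior L_c = 73 − 27 = 46, R_n = 248.4 kN/bolt. φR_n = 0.75 × (1×159.3 + 2×248.4) = 492.1 kN.
Governing: min(589.4, 492.1) = 492.1 kN → bearing.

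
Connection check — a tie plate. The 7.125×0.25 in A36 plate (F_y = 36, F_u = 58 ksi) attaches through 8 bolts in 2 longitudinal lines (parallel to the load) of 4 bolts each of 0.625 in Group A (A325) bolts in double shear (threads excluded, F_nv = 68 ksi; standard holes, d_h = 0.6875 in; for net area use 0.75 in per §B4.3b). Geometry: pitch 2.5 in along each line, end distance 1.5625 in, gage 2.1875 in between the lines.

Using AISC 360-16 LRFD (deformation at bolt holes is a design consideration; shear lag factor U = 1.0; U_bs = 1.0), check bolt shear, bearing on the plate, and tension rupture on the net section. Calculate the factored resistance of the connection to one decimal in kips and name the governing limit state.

61.2 kips (net-section rupture governs)

Bolt shear: A_b = π(0.625)²/4 = 0.3068 in². φR_n = 0.75 × 68 × 0.3068 × 8 × 2 = 250.3 kips.
Bearing (0.25 in plate, F_u = 58 ksi): end bolts L_c = 1.5625 − 0.6875/2 = 1.21875, R_n = min(1.2×1.21875×0.25×58, 2.4×0.625×0.25×58) = 21.206 kips/bolt; interior L_c = 2.5 − 0.6875 = 1.8125, R_n = 21.75 kips/bolt. φR_n = 0.75 × (2×21.206 + 6×21.75) = 129.7 kips.
Tension rupture (net): A_n = (7.125 − 2×0.75)×0.25 = 1.4063 in² (U = 1.0, A_e = A_n). φR_n = 0.75 × 58 × 1.4063 = 61.2 kips.
Governing: min(250.3, 129.7, 61.2) = 61.2 kips → net-section rupture.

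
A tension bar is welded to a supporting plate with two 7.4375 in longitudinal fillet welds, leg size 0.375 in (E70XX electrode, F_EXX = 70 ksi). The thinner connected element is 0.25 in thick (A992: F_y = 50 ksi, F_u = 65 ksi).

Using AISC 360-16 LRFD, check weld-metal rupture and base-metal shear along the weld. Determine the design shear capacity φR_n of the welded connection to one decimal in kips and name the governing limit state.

Weld metal: throat = 0.707×0.375 = 0.26513 in, L = 2×7.4375 = 14.875 in. φR_n = 0.75 × 0.6 × 70 × 0.26513 × 14.875 = 124.2 kips.
Base metal shear (0.25 in plate): yield φR_n = 1.0×0.6×50×0.25×14.875 = 111.6 kips; rupture φR_n = 0.75×0.6×65×0.25×14.875 = 108.8 kips; take 108.8 kips (rupture).
Governing: min(124.2, 108.8) = 108.8 kips → base-metal shear.

108.8 kips (base-metal shear governs)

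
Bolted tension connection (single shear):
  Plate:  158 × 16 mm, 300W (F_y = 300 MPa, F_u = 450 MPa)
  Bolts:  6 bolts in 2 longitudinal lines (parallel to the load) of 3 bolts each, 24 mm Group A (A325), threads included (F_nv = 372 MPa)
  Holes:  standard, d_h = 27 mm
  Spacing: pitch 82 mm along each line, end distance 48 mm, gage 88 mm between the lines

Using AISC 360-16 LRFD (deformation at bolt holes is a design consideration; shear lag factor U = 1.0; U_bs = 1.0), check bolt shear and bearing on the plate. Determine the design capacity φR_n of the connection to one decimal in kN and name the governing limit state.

757.3 kN (bolt shear governs)

Bolt shear: A_b = π(24)²/4 = 452.39 mm². φR_n = 0.75 × 372 × 452.39 × 6 × 1 = 757.3 kN.
Bearing (16 mm plate, F_u = 450 MPa): end bolts L_c = 48 − 27/2 = 34.5, R_n = min(1.2×34.5×16×450, 2.4×24×16×450) = 298.08 kN/bolt; interior L_c = 82 − 27 = 55, R_n = 414.72 kN/bolt. φR_n = 0.75 × (2×298.08 + 4×414.72) = 1691.3 kN.
Governing: min(757.3, 1691.3) = 757.3 kN → bolt shear.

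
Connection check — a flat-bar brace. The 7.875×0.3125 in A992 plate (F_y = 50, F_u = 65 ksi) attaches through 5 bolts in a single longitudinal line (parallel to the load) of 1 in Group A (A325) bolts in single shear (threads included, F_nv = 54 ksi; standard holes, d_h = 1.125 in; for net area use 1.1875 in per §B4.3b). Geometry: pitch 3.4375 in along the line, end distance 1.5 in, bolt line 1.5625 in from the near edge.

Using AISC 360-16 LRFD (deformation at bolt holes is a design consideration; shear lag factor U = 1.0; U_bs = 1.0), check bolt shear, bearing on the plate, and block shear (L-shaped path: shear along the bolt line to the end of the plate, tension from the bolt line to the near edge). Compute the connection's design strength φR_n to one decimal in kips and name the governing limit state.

Bolt shear: A_b = π(1)²/4 = 0.7854 in². φR_n = 0.75 × 54 × 0.7854 × 5 × 1 = 159.0 kips.
Bearing (0.3125 in plate, F_u = 65 ksi): end bolts L_c = 1.5 − 1.125/2 = 0.9375, R_n = min(1.2×0.9375×0.3125×65, 2.4×1×0.3125×65) = 22.852 kips/bolt; interior L_c = 3.4375 − 1.125 = 2.3125, R_n = 48.75 kips/bolt. φR_n = 0.75 × (1×22.852 + 4×48.75) = 163.4 kips.
Block shear: shear path 1×[1.5+4×3.4375] = 1×15.25 in, A_gv = 4.7656, A_nv = 1×(15.25 − 4.5×1.1875)×0.3125 = 3.0957 in²; tension to near edge: (1.5625 − 0.5×1.1875)×0.3125 = 0.30273 in². R_n = min(0.6×65×3.0957, 0.6×50×4.7656) + 1.0×65×0.30273 = min(120.73, 142.97) + 19.677 = 140.41 kips. φR_n = 0.75 × 140.41 = 105.3 kips.
Governing: min(159.0, 163.4, 105.3) = 105.3 kips → block shear.

105.3 kips (block shear governs)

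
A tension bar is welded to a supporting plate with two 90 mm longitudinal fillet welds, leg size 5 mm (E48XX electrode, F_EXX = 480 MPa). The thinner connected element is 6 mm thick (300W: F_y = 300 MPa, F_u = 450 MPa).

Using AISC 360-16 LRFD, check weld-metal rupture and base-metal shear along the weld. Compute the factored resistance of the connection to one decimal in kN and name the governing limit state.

Weld metal: throat = 0.707×5 = 3.535 mm, L = 2×90 = 180 mm. φR_n = 0.75 × 0.6 × 480 × 3.535 × 180 = 137.4 kN.
Base metal shear (6 mm plate): yield φR_n = 1.0×0.6×300×6×180 = 194.4 kN; rupture φR_n = 0.75×0.6×450×6×180 = 218.7 kN; take 194.4 kN (yield).
Governing: min(137.4, 194.4) = 137.4 kN → weld metal.

137.4 kN (weld metal governs)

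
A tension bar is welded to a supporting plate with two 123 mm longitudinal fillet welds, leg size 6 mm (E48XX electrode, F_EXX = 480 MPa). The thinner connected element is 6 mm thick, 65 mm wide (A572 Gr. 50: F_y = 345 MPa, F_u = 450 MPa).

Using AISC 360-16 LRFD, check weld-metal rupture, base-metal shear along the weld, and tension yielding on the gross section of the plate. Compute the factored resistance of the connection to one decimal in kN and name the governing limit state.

121.1 kN (gross-section yield governs)

Weld metal: throat = 0.707×6 = 4.242 mm, L = 2×123 = 246 mm. φR_n = 0.75 × 0.6 × 480 × 4.242 × 246 = 225.4 kN.
Base metal shear (6 mm plate): yield φR_n = 1.0×0.6×345×6×246 = 305.5 kN; rupture φR_n = 0.75×0.6×450×6×246 = 298.9 kN; take 298.9 kN (rupture).
Tension yield (gross): A_g = 65×6 = 390 mm². φR_n = 0.90 × 345 × 390 = 121.1 kN.
Governing: min(225.4, 298.9, 121.1) = 121.1 kN → gross-section yield.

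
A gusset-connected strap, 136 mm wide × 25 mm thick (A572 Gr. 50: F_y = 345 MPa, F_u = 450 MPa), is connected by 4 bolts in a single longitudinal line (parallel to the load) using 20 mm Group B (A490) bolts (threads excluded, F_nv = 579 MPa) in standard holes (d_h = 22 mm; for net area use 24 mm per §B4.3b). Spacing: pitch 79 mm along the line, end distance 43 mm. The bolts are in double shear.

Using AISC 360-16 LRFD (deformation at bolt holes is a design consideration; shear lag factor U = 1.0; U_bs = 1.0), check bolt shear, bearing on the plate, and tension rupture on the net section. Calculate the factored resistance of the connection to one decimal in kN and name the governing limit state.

945.0 kN (net-section rupture governs)

Bolt shear: A_b = π(20)²/4 = 314.16 mm². φR_n = 0.75 × 579 × 314.16 × 4 × 2 = 1091.4 kN.
Bearing (25 mm plate, F_u = 450 MPa): end bolts L_c = 43 − 22/2 = 32, R_n = min(1.2×32×25×450, 2.4×20×25×450) = 432 kN/bolt; interior L_c = 79 − 22 = 57, R_n = 540 kN/bolt. φR_n = 0.75 × (1×432 + 3×540) = 1539.0 kN.
Tension rupture (net): A_n = (136 − 1×24)×25 = 2800 mm² (U = 1.0, A_e = A_n). φR_n = 0.75 × 450 × 2800 = 945.0 kN.
Governing: min(1091.4, 1539.0, 945.0) = 945.0 kN → net-section rupture.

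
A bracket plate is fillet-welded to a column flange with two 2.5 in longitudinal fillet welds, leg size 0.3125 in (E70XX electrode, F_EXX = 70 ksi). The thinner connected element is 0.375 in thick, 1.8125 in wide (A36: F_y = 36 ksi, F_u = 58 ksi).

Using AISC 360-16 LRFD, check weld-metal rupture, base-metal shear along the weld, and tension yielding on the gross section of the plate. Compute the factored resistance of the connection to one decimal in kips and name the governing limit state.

Weld metal: throat = 0.707×0.3125 = 0.22094 in, L = 2×2.5 = 5 in. φR_n = 0.75 × 0.6 × 70 × 0.22094 × 5 = 34.8 kips.
Base metal shear (0.375 in plate): yield φR_n = 1.0×0.6×36×0.375×5 = 40.5 kips; rupture φR_n = 0.75×0.6×58×0.375×5 = 48.9 kips; take 40.5 kips (yield).
Tension yield (gross): A_g = 1.8125×0.375 = 0.67969 in². φR_n = 0.90 × 36 × 0.67969 = 22.0 kips.
Governing: min(34.8, 40.5, 22.0) = 22.0 kips → gross-section yield.

22.0 kips (gross-section yield governs)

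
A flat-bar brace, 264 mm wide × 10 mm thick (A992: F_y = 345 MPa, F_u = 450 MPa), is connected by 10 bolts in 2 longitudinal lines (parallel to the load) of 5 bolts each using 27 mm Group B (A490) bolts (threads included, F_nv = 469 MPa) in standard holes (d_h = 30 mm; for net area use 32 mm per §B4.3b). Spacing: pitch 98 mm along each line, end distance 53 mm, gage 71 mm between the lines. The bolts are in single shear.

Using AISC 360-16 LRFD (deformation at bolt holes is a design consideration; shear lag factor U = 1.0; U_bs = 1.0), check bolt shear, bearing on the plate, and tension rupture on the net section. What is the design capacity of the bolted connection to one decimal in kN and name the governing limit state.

675.0 kN (net-section rupture governs)

Bolt shear: A_b = π(27)²/4 = 572.56 mm². φR_n = 0.75 × 469 × 572.56 × 10 × 1 = 2014.0 kN.
Bearing (10 mm plate, F_u = 450 MPa): end bolts L_c = 53 − 30/2 = 38, R_n = min(1.2×38×10×450, 2.4×27×10×450) = 205.2 kN/bolt; interior L_c = 98 − 30 = 68, R_n = 291.6 kN/bolt. φR_n = 0.75 × (2×205.2 + 8×291.6) = 2057.4 kN.
Tension rupture (net): A_n = (264 − 2×32)×10 = 2000 mm² (U = 1.0, A_e = A_n). φR_n = 0.75 × 450 × 2000 = 675.0 kN.
Governing: min(2014.0, 2057.4, 675.0) = 675.0 kN → net-section rupture.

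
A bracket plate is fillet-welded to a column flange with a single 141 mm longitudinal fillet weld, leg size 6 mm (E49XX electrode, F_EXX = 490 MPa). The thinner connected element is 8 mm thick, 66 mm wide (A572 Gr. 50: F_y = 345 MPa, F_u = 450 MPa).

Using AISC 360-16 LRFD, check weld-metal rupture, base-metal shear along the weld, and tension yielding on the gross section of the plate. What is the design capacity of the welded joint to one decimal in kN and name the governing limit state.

Weld metal: throat = 0.707×6 = 4.242 mm, L = 141 mm. φR_n = 0.75 × 0.6 × 490 × 4.242 × 141 = 131.9 kN.
Base metal shear (8 mm plate): yield φR_n = 1.0×0.6×345×8×141 = 233.5 kN; rupture φR_n = 0.75×0.6×450×8×141 = 228.4 kN; take 228.4 kN (rupture).
Tension yield (gross): A_g = 66×8 = 528 mm². φR_n = 0.90 × 345 × 528 = 163.9 kN.
Governing: min(131.9, 228.4, 163.9) = 131.9 kN → weld metal.

131.9 kN (weld metal governs)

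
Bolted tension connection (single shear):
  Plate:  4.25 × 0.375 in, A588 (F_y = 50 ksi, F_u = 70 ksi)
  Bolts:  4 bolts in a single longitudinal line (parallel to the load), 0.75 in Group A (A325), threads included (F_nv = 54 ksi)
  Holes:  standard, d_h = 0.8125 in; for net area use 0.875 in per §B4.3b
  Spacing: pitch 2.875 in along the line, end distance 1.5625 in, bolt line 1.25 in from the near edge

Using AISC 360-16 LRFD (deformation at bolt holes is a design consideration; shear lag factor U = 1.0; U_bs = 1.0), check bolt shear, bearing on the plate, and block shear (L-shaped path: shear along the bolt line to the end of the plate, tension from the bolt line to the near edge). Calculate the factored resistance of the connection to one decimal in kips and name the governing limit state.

Bolt shear: A_b = π(0.75)²/4 = 0.44179 in². φR_n = 0.75 × 54 × 0.44179 × 4 × 1 = 71.6 kips.
Bearing (0.375 in plate, F_u = 70 ksi): end bolts L_c = 1.5625 − 0.8125/2 = 1.15625, R_n = min(1.2×1.15625×0.375×70, 2.4×0.75×0.375×70) = 36.422 kips/bolt; interior L_c = 2.875 − 0.8125 = 2.0625, R_n = 47.25 kips/bolt. φR_n = 0.75 × (1×36.422 + 3×47.25) = 133.6 kips.
Block shear: shear path 1×[1.5625+3×2.875] = 1×10.1875 in, A_gv = 3.8203, A_nv = 1×(10.1875 − 3.5×0.875)×0.375 = 2.6719 in²; tension to near edge: (1.25 − 0.5×0.875)×0.375 = 0.30469 in². R_n = min(0.6×70×2.6719, 0.6×50×3.8203) + 1.0×70×0.30469 = min(112.22, 114.61) + 21.328 = 133.55 kips. φR_n = 0.75 × 133.55 = 100.2 kips.
Governing: min(71.6, 133.6, 100.2) = 71.6 kips → bolt shear.

71.6 kips (bolt shear governs)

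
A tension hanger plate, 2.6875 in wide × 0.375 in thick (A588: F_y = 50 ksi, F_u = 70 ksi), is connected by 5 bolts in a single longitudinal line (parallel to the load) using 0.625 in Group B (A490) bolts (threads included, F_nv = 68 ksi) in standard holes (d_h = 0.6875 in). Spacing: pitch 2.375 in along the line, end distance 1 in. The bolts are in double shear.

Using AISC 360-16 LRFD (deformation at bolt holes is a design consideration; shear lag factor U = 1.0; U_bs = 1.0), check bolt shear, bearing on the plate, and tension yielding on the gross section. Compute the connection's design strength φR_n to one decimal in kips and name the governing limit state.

Bolt shear: A_b = π(0.625)²/4 = 0.3068 in². φR_n = 0.75 × 68 × 0.3068 × 5 × 2 = 156.5 kips.
Bearing (0.375 in plate, F_u = 70 ksi): end bolts L_c = 1 − 0.6875/2 = 0.65625, R_n = min(1.2×0.65625×0.375×70, 2.4×0.625×0.375×70) = 20.672 kips/bolt; interior L_c = 2.375 − 0.6875 = 1.6875, R_n = 39.375 kips/bolt. φR_n = 0.75 × (1×20.672 + 4×39.375) = 133.6 kips.
Tension yield (gross): A_g = 2.6875×0.375 = 1.0078 in². φR_n = 0.90 × 50 × 1.0078 = 45.4 kips.
Governing: min(156.5, 133.6, 45.4) = 45.4 kips → gross-section yield.

45.4 kips (gross-section yield governs)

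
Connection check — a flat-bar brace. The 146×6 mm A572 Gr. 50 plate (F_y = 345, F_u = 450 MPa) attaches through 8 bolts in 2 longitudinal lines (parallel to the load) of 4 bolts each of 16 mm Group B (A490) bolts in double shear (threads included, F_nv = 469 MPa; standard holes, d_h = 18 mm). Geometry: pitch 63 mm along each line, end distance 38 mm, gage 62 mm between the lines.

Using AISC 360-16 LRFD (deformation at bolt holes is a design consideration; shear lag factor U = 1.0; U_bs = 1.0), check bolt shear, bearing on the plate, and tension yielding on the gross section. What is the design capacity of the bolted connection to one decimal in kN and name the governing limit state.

272.0 kN (gross-section yield governs)

Bolt shear: A_b = π(16)²/4 = 201.06 mm². φR_n = 0.75 × 469 × 201.06 × 8 × 2 = 1131.6 kN.
Bearing (6 mm plate, F_u = 450 MPa): end bolts L_c = 38 − 18/2 = 29, R_n = min(1.2×29×6×450, 2.4×16×6×450) = 93.96 kN/bolt; interior L_c = 63 − 18 = 45, R_n = 103.68 kN/bolt. φR_n = 0.75 × (2×93.96 + 6×103.68) = 607.5 kN.
Tension yield (gross): A_g = 146×6 = 876 mm². φR_n = 0.90 × 345 × 876 = 272.0 kN.
Governing: min(1131.6, 607.5, 272.0) = 272.0 kN → gross-section yield.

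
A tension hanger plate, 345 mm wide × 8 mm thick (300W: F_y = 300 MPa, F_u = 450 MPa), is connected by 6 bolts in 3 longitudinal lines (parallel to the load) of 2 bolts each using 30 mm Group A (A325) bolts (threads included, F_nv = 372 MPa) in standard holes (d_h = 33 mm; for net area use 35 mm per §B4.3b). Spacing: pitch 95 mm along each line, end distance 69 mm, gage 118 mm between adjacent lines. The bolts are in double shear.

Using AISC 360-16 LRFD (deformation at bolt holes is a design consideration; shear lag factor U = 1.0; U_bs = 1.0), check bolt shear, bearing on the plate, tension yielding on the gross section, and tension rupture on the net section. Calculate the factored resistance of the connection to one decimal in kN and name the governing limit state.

Bolt shear: A_b = π(30)²/4 = 706.86 mm². φR_n = 0.75 × 372 × 706.86 × 6 × 2 = 2366.6 kN.
Bearing (8 mm plate, F_u = 450 MPa): end bolts L_c = 69 − 33/2 = 52.5, R_n = min(1.2×52.5×8×450, 2.4×30×8×450) = 226.8 kN/bolt; interior L_c = 95 − 33 = 62, R_n = 259.2 kN/bolt. φR_n = 0.75 × (3×226.8 + 3×259.2) = 1093.5 kN.
Tension yield (gross): A_g = 345×8 = 2760 mm². φR_n = 0.90 × 300 × 2760 = 745.2 kN.
Tension rupture (net): A_n = (345 − 3×35)×8 = 1920 mm² (U = 1.0, A_e = A_n). φR_n = 0.75 × 450 × 1920 = 648.0 kN.
Governing: min(2366.6, 1093.5, 745.2, 648.0) = 648.0 kN → net-section rupture.

648.0 kN (net-section rupture governs)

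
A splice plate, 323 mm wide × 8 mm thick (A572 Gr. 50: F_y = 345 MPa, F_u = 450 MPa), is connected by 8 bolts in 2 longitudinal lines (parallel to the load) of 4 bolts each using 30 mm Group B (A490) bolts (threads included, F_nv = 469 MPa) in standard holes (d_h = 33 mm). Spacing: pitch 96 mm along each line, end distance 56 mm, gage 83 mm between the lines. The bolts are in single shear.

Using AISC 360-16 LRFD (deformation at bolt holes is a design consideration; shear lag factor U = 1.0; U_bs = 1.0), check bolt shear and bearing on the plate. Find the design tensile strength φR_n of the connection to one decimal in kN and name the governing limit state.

1422.4 kN (bearing governs)

Bolt shear: A_b = π(30)²/4 = 706.86 mm². φR_n = 0.75 × 469 × 706.86 × 8 × 1 = 1989.1 kN.
Bearing (8 mm plate, F_u = 450 MPa): end bolts L_c = 56 − 33/2 = 39.5, R_n = min(1.2×39.5×8×450, 2.4×30×8×450) = 170.64 kN/bolt; interior L_c = 96 − 33 = 63, R_n = 259.2 kN/bolt. φR_n = 0.75 × (2×170.64 + 6×259.2) = 1422.4 kN.
Governing: min(1989.1, 1422.4) = 1422.4 kN → bearing.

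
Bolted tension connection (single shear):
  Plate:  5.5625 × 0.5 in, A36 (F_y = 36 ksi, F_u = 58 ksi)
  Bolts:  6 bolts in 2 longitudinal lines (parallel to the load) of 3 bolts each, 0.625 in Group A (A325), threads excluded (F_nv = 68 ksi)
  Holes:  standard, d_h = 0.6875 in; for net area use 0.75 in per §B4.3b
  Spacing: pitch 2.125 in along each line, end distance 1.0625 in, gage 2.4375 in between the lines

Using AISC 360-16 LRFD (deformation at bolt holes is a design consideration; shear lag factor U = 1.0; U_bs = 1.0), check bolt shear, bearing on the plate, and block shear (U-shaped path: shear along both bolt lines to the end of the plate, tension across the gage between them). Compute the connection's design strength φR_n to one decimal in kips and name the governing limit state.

93.9 kips (bolt shear governs)

Bolt shear: A_b = π(0.625)²/4 = 0.3068 in². φR_n = 0.75 × 68 × 0.3068 × 6 × 1 = 93.9 kips.
Bearing (0.5 in plate, F_u = 58 ksi): end bolts L_c = 1.0625 − 0.6875/2 = 0.71875, R_n = min(1.2×0.71875×0.5×58, 2.4×0.625×0.5×58) = 25.013 kips/bolt; interior L_c = 2.125 − 0.6875 = 1.4375, R_n = 43.5 kips/bolt. φR_n = 0.75 × (2×25.013 + 4×43.5) = 168.0 kips.
Block shear: shear path 2×[1.0625+2×2.125] = 2×5.3125 in, A_gv = 5.3125, A_nv = 2×(5.3125 − 2.5×0.75)×0.5 = 3.4375 in²; tension across gage: (2.4375 − 1×0.75)×0.5 = 0.84375 in². R_n = min(0.6×58×3.4375, 0.6×36×5.3125) + 1.0×58×0.84375 = min(119.63, 114.75) + 48.938 = 163.69 kips. φR_n = 0.75 × 163.69 = 122.8 kips.
Governing: min(93.9, 168.0, 122.8) = 93.9 kips → bolt shear.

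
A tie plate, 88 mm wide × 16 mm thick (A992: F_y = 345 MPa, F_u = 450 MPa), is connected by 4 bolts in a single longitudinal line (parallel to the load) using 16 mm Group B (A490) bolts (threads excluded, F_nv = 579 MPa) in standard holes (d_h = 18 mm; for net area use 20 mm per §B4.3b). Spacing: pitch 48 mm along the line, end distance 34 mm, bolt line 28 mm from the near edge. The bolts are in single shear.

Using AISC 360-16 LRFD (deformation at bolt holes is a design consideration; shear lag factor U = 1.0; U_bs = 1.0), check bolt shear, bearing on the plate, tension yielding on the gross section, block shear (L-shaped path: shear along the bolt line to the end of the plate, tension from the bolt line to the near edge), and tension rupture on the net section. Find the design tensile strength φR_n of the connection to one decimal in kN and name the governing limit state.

349.2 kN (bolt shear governs)

Bolt shear: A_b = π(16)²/4 = 201.06 mm². φR_n = 0.75 × 579 × 201.06 × 4 × 1 = 349.2 kN.
Bearing (16 mm plate, F_u = 450 MPa): end bolts L_c = 34 − 18/2 = 25, R_n = min(1.2×25×16×450, 2.4×16×16×450) = 216 kN/bolt; interior L_c = 48 − 18 = 30, R_n = 259.2 kN/bolt. φR_n = 0.75 × (1×216 + 3×259.2) = 745.2 kN.
Tension yield (gross): A_g = 88×16 = 1408 mm². φR_n = 0.90 × 345 × 1408 = 437.2 kN.
Block shear: shear path 1×[34+3×48] = 1×178 mm, A_gv = 2848, A_nv = 1×(178 − 3.5×20)×16 = 1728 mm²; tension to near edge: (28 − 0.5×20)×16 = 288 mm². R_n = min(0.6×450×1728, 0.6×345×2848) + 1.0×450×288 = min(466.56, 589.54) + 129.6 = 596.16 kN. φR_n = 0.75 × 596.16 = 447.1 kN.
Tension rupture (net): A_n = (88 − 1×20)×16 = 1088 mm² (U = 1.0, A_e = A_n). φR_n = 0.75 × 450 × 1088 = 367.2 kN.
Governing: min(349.2, 745.2, 437.2, 447.1, 367.2) = 349.2 kN → bolt shear.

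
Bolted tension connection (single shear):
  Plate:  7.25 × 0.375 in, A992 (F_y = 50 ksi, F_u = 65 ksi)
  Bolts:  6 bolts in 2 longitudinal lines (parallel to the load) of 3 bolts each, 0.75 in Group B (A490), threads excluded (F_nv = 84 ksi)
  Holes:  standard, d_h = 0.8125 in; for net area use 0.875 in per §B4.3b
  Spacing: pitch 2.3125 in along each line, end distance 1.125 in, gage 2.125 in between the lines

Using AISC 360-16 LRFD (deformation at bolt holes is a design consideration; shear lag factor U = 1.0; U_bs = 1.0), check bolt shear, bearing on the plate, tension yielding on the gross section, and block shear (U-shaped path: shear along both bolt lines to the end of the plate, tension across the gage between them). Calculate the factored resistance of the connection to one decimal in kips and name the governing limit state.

101.0 kips (block shear governs)

Bolt shear: A_b = π(0.75)²/4 = 0.44179 in². φR_n = 0.75 × 84 × 0.44179 × 6 × 1 = 167.0 kips.
Bearing (0.375 in plate, F_u = 65 ksi): end bolts L_c = 1.125 − 0.8125/2 = 0.71875, R_n = min(1.2×0.71875×0.375×65, 2.4×0.75×0.375×65) = 21.023 kips/bolt; interior L_c = 2.3125 − 0.8125 = 1.5, R_n = 43.875 kips/bolt. φR_n = 0.75 × (2×21.023 + 4×43.875) = 163.2 kips.
Tension yield (gross): A_g = 7.25×0.375 = 2.7188 in². φR_n = 0.90 × 50 × 2.7188 = 122.3 kips.
Block shear: shear path 2×[1.125+2×2.3125] = 2×5.75 in, A_gv = 4.3125, A_nv = 2×(5.75 − 2.5×0.875)×0.375 = 2.6719 in²; tension across gage: (2.125 − 1×0.875)×0.375 = 0.46875 in². R_n = min(0.6×65×2.6719, 0.6×50×4.3125) + 1.0×65×0.46875 = min(104.2, 129.38) + 30.469 = 134.67 kips. φR_n = 0.75 × 134.67 = 101.0 kips.
Governing: min(167.0, 163.2, 122.3, 101.0) = 101.0 kips → block shear.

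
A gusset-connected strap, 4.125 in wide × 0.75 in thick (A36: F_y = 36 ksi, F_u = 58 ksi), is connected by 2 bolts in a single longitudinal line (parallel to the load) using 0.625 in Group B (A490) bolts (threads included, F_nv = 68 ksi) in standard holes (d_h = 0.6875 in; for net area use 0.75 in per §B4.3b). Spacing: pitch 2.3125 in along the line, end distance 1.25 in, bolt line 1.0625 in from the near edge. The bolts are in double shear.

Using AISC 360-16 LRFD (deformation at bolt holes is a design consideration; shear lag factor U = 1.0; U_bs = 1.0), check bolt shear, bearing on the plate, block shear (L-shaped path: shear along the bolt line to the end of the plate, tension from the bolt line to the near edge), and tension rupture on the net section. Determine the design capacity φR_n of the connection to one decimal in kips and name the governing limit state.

Bolt shear: A_b = π(0.625)²/4 = 0.3068 in². φR_n = 0.75 × 68 × 0.3068 × 2 × 2 = 62.6 kips.
Bearing (0.75 in plate, F_u = 58 ksi): end bolts L_c = 1.25 − 0.6875/2 = 0.90625, R_n = min(1.2×0.90625×0.75×58, 2.4×0.625×0.75×58) = 47.306 kips/bolt; interior L_c = 2.3125 − 0.6875 = 1.625, R_n = 65.25 kips/bolt. φR_n = 0.75 × (1×47.306 + 1×65.25) = 84.4 kips.
Block shear: shear path 1×[1.25+1×2.3125] = 1×3.5625 in, A_gv = 2.6719, A_nv = 1×(3.5625 − 1.5×0.75)×0.75 = 1.8281 in²; tension to near edge: (1.0625 − 0.5×0.75)×0.75 = 0.51563 in². R_n = min(0.6×58×1.8281, 0.6×36×2.6719) + 1.0×58×0.51563 = min(63.618, 57.713) + 29.907 = 87.62 kips. φR_n = 0.75 × 87.62 = 65.7 kips.
Tension rupture (net): A_n = (4.125 − 1×0.75)×0.75 = 2.5313 in² (U = 1.0, A_e = A_n). φR_n = 0.75 × 58 × 2.5313 = 110.1 kips.
Governing: min(62.6, 84.4, 65.7, 110.1) = 62.6 kips → bolt shear.

62.6 kips (bolt shear governs)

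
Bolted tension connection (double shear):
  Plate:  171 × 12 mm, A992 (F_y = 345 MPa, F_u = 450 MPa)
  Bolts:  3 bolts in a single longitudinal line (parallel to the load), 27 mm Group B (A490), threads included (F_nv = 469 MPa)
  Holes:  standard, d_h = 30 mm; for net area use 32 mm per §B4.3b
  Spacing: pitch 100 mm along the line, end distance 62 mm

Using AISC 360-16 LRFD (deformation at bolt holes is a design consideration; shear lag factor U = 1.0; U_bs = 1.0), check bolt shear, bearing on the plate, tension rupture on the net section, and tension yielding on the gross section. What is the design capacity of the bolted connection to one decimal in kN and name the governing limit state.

Bolt shear: A_b = π(27)²/4 = 572.56 mm². φR_n = 0.75 × 469 × 572.56 × 3 × 2 = 1208.4 kN.
Bearing (12 mm plate, F_u = 450 MPa): end bolts L_c = 62 − 30/2 = 47, R_n = min(1.2×47×12×450, 2.4×27×12×450) = 304.56 kN/bolt; interior L_c = 100 − 30 = 70, R_n = 349.92 kN/bolt. φR_n = 0.75 × (1×304.56 + 2×349.92) = 753.3 kN.
Tension rupture (net): A_n = (171 − 1×32)×12 = 1668 mm² (U = 1.0, A_e = A_n). φR_n = 0.75 × 450 × 1668 = 563.0 kN.
Tension yield (gross): A_g = 171×12 = 2052 mm². φR_n = 0.90 × 345 × 2052 = 637.1 kN.
Governing: min(1208.4, 753.3, 563.0, 637.1) = 563.0 kN → net-section rupture.

563.0 kN (net-section rupture governs)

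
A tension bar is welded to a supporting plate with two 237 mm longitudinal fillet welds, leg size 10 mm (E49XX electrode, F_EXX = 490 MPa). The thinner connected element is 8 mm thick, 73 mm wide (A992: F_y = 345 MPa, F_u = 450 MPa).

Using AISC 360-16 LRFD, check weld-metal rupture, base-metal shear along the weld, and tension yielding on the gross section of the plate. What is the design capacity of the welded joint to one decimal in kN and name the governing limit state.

Weld metal: throat = 0.707×10 = 7.07 mm, L = 2×237 = 474 mm. φR_n = 0.75 × 0.6 × 490 × 7.07 × 474 = 738.9 kN.
Base metal shear (8 mm plate): yield φR_n = 1.0×0.6×345×8×474 = 784.9 kN; rupture φR_n = 0.75×0.6×450×8×474 = 767.9 kN; take 767.9 kN (rupture).
Tension yield (gross): A_g = 73×8 = 584 mm². φR_n = 0.90 × 345 × 584 = 181.3 kN.
Governing: min(738.9, 767.9, 181.3) = 181.3 kN → gross-section yield.

181.3 kN (gross-section yield governs)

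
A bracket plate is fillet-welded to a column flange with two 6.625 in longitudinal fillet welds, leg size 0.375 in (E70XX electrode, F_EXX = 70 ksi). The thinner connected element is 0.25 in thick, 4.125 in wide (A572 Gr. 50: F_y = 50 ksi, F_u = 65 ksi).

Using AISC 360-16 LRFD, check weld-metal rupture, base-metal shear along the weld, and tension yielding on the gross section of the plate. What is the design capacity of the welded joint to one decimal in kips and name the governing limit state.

Weld metal: throat = 0.707×0.375 = 0.26513 in, L = 2×6.625 = 13.25 in. φR_n = 0.75 × 0.6 × 70 × 0.26513 × 13.25 = 110.7 kips.
Base metal shear (0.25 in plate): yield φR_n = 1.0×0.6×50×0.25×13.25 = 99.4 kips; rupture φR_n = 0.75×0.6×65×0.25×13.25 = 96.9 kips; take 96.9 kips (rupture).
Tension yield (gross): A_g = 4.125×0.25 = 1.0313 in². φR_n = 0.90 × 50 × 1.0313 = 46.4 kips.
Governing: min(110.7, 96.9, 46.4) = 46.4 kips → gross-section yield.

46.4 kips (gross-section yield governs)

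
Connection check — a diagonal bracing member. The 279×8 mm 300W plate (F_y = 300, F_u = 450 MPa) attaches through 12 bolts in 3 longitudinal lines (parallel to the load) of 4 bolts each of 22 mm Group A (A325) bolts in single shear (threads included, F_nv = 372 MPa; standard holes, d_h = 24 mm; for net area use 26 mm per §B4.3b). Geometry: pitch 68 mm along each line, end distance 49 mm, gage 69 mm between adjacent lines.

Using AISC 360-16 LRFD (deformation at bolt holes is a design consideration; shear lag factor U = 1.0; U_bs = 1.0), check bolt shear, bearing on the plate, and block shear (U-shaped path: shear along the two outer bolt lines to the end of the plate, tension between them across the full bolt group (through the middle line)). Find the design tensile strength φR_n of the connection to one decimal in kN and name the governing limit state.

Bolt shear: A_b = π(22)²/4 = 380.13 mm². φR_n = 0.75 × 372 × 380.13 × 12 × 1 = 1272.7 kN.
Bearing (8 mm plate, F_u = 450 MPa): end bolts L_c = 49 − 24/2 = 37, R_n = min(1.2×37×8×450, 2.4×22×8×450) = 159.84 kN/bolt; interior L_c = 68 − 24 = 44, R_n = 190.08 kN/bolt. φR_n = 0.75 × (3×159.84 + 9×190.08) = 1642.7 kN.
Block shear: shear path 2×[49+3×68] = 2×253 mm, A_gv = 4048, A_nv = 2×(253 − 3.5×26)×8 = 2592 mm²; tension across gage: (138 − 2×26)×8 = 688 mm². R_n = min(0.6×450×2592, 0.6×300×4048) + 1.0×450×688 = min(699.84, 728.64) + 309.6 = 1009.4 kN. φR_n = 0.75 × 1009.4 = 757.1 kN.
Governing: min(1272.7, 1642.7, 757.1) = 757.1 kN → block shear.

757.1 kN (block shear governs)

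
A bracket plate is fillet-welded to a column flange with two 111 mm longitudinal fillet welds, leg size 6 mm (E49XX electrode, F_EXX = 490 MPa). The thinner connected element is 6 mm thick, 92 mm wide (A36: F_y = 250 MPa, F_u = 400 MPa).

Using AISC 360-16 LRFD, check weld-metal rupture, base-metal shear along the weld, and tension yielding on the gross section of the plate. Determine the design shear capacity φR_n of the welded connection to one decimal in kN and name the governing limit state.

Weld metal: throat = 0.707×6 = 4.242 mm, L = 2×111 = 222 mm. φR_n = 0.75 × 0.6 × 490 × 4.242 × 222 = 207.7 kN.
Base metal shear (6 mm plate): yield φR_n = 1.0×0.6×250×6×222 = 199.8 kN; rupture φR_n = 0.75×0.6×400×6×222 = 239.8 kN; take 199.8 kN (yield).
Tension yield (gross): A_g = 92×6 = 552 mm². φR_n = 0.90 × 250 × 552 = 124.2 kN.
Governing: min(207.7, 199.8, 124.2) = 124.2 kN → gross-section yield.

124.2 kN (gross-section yield governs)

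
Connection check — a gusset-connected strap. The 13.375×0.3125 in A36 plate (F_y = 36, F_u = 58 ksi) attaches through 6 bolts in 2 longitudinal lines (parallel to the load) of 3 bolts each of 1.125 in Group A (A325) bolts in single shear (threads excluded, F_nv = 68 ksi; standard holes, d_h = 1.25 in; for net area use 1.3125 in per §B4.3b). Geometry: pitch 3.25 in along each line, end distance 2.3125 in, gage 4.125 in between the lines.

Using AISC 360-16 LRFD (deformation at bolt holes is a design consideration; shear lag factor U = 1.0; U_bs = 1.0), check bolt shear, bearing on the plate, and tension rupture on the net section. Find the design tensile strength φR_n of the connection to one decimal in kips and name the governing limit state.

Bolt shear: A_b = π(1.125)²/4 = 0.99402 in². φR_n = 0.75 × 68 × 0.99402 × 6 × 1 = 304.2 kips.
Bearing (0.3125 in plate, F_u = 58 ksi): end bolts L_c = 2.3125 − 1.25/2 = 1.6875, R_n = min(1.2×1.6875×0.3125×58, 2.4×1.125×0.3125×58) = 36.703 kips/bolt; interior L_c = 3.25 − 1.25 = 2, R_n = 43.5 kips/bolt. φR_n = 0.75 × (2×36.703 + 4×43.5) = 185.6 kips.
Tension rupture (net): A_n = (13.375 − 2×1.3125)×0.3125 = 3.3594 in² (U = 1.0, A_e = A_n). φR_n = 0.75 × 58 × 3.3594 = 146.1 kips.
Governing: min(304.2, 185.6, 146.1) = 146.1 kips → net-section rupture.

146.1 kips (net-section rupture governs)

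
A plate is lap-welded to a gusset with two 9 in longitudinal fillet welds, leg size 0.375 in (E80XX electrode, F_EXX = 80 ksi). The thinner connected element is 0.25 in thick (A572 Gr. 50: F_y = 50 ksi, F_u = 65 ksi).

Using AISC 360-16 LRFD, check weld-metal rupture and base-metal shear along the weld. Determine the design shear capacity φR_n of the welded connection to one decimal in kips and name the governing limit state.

Weld metal: throat = 0.707×0.375 = 0.26513 in, L = 2×9 = 18 in. φR_n = 0.75 × 0.6 × 80 × 0.26513 × 18 = 171.8 kips.
Base metal shear (0.25 in plate): yield φR_n = 1.0×0.6×50×0.25×18 = 135.0 kips; rupture φR_n = 0.75×0.6×65×0.25×18 = 131.6 kips; take 131.6 kips (rupture).
Governing: min(171.8, 131.6) = 131.6 kips → base-metal shear.

131.6 kips (base-metal shear governs)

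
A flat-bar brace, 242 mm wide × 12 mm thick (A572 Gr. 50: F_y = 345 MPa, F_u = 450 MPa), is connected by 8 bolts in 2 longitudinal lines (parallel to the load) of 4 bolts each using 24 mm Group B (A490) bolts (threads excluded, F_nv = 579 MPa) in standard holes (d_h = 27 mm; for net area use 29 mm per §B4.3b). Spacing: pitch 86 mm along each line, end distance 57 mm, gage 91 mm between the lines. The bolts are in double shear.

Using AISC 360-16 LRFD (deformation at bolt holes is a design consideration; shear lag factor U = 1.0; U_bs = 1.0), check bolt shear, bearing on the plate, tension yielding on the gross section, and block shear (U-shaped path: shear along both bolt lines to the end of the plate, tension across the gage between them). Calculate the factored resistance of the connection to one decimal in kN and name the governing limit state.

901.7 kN (gross-section yield governs)

Bolt shear: A_b = π(24)²/4 = 452.39 mm². φR_n = 0.75 × 579 × 452.39 × 8 × 2 = 3143.2 kN.
Bearing (12 mm plate, F_u = 450 MPa): end bolts L_c = 57 − 27/2 = 43.5, R_n = min(1.2×43.5×12×450, 2.4×24×12×450) = 281.88 kN/bolt; interior L_c = 86 − 27 = 59, R_n = 311.04 kN/bolt. φR_n = 0.75 × (2×281.88 + 6×311.04) = 1822.5 kN.
Tension yield (gross): A_g = 242×12 = 2904 mm². φR_n = 0.90 × 345 × 2904 = 901.7 kN.
Block shear: shear path 2×[57+3×86] = 2×315 mm, A_gv = 7560, A_nv = 2×(315 − 3.5×29)×12 = 5124 mm²; tension across gage: (91 − 1×29)×12 = 744 mm². R_n = min(0.6×450×5124, 0.6×345×7560) + 1.0×450×744 = min(1383.5, 1564.9) + 334.8 = 1718.3 kN. φR_n = 0.75 × 1718.3 = 1288.7 kN.
Governing: min(3143.2, 1822.5, 901.7, 1288.7) = 901.7 kN → gross-section yield.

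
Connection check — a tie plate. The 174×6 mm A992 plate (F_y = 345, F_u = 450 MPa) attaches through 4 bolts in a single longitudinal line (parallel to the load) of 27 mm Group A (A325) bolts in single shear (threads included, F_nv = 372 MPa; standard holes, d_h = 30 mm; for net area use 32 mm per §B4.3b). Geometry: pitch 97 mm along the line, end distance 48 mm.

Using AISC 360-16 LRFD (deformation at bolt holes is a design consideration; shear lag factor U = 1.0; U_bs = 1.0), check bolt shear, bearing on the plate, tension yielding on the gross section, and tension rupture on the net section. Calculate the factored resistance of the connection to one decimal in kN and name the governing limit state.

Bolt shear: A_b = π(27)²/4 = 572.56 mm². φR_n = 0.75 × 372 × 572.56 × 4 × 1 = 639.0 kN.
Bearing (6 mm plate, F_u = 450 MPa): end bolts L_c = 48 − 30/2 = 33, R_n = min(1.2×33×6×450, 2.4×27×6×450) = 106.92 kN/bolt; interior L_c = 97 − 30 = 67, R_n = 174.96 kN/bolt. φR_n = 0.75 × (1×106.92 + 3×174.96) = 473.9 kN.
Tension yield (gross): A_g = 174×6 = 1044 mm². φR_n = 0.90 × 345 × 1044 = 324.2 kN.
Tension rupture (net): A_n = (174 − 1×32)×6 = 852 mm² (U = 1.0, A_e = A_n). φR_n = 0.75 × 450 × 852 = 287.6 kN.
Governing: min(639.0, 473.9, 324.2, 287.6) = 287.6 kN → net-section rupture.

287.6 kN (net-section rupture governs)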